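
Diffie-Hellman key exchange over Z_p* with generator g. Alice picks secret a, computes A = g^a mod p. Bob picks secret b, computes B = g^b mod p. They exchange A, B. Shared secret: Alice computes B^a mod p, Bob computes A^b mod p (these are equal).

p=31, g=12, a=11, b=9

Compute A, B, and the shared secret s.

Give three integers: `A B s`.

Answer: 21 15 15

Derivation:
A = 12^11 mod 31  (bits of 11 = 1011)
  bit 0 = 1: r = r^2 * 12 mod 31 = 1^2 * 12 = 1*12 = 12
  bit 1 = 0: r = r^2 mod 31 = 12^2 = 20
  bit 2 = 1: r = r^2 * 12 mod 31 = 20^2 * 12 = 28*12 = 26
  bit 3 = 1: r = r^2 * 12 mod 31 = 26^2 * 12 = 25*12 = 21
  -> A = 21
B = 12^9 mod 31  (bits of 9 = 1001)
  bit 0 = 1: r = r^2 * 12 mod 31 = 1^2 * 12 = 1*12 = 12
  bit 1 = 0: r = r^2 mod 31 = 12^2 = 20
  bit 2 = 0: r = r^2 mod 31 = 20^2 = 28
  bit 3 = 1: r = r^2 * 12 mod 31 = 28^2 * 12 = 9*12 = 15
  -> B = 15
s = B^a = 15^11 mod 31  (bits of 11 = 1011)
  bit 0 = 1: r = r^2 * 15 mod 31 = 1^2 * 15 = 1*15 = 15
  bit 1 = 0: r = r^2 mod 31 = 15^2 = 8
  bit 2 = 1: r = r^2 * 15 mod 31 = 8^2 * 15 = 2*15 = 30
  bit 3 = 1: r = r^2 * 15 mod 31 = 30^2 * 15 = 1*15 = 15
  -> s = B^a = 15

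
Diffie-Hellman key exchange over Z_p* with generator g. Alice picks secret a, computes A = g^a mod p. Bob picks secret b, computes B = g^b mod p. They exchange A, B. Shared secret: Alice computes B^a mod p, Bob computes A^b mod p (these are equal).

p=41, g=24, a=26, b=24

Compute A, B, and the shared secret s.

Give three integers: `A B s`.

A = 24^26 mod 41  (bits of 26 = 11010)
  bit 0 = 1: r = r^2 * 24 mod 41 = 1^2 * 24 = 1*24 = 24
  bit 1 = 1: r = r^2 * 24 mod 41 = 24^2 * 24 = 2*24 = 7
  bit 2 = 0: r = r^2 mod 41 = 7^2 = 8
  bit 3 = 1: r = r^2 * 24 mod 41 = 8^2 * 24 = 23*24 = 19
  bit 4 = 0: r = r^2 mod 41 = 19^2 = 33
  -> A = 33
B = 24^24 mod 41  (bits of 24 = 11000)
  bit 0 = 1: r = r^2 * 24 mod 41 = 1^2 * 24 = 1*24 = 24
  bit 1 = 1: r = r^2 * 24 mod 41 = 24^2 * 24 = 2*24 = 7
  bit 2 = 0: r = r^2 mod 41 = 7^2 = 8
  bit 3 = 0: r = r^2 mod 41 = 8^2 = 23
  bit 4 = 0: r = r^2 mod 41 = 23^2 = 37
  -> B = 37
s = B^a = 37^26 mod 41  (bits of 26 = 11010)
  bit 0 = 1: r = r^2 * 37 mod 41 = 1^2 * 37 = 1*37 = 37
  bit 1 = 1: r = r^2 * 37 mod 41 = 37^2 * 37 = 16*37 = 18
  bit 2 = 0: r = r^2 mod 41 = 18^2 = 37
  bit 3 = 1: r = r^2 * 37 mod 41 = 37^2 * 37 = 16*37 = 18
  bit 4 = 0: r = r^2 mod 41 = 18^2 = 37
  -> s = B^a = 37

Answer: 33 37 37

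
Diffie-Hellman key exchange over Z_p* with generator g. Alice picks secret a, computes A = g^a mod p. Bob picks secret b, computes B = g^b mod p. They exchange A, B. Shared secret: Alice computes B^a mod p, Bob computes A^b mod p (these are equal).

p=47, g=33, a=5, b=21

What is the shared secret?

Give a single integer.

Answer: 26

Derivation:
A = 33^5 mod 47  (bits of 5 = 101)
  bit 0 = 1: r = r^2 * 33 mod 47 = 1^2 * 33 = 1*33 = 33
  bit 1 = 0: r = r^2 mod 47 = 33^2 = 8
  bit 2 = 1: r = r^2 * 33 mod 47 = 8^2 * 33 = 17*33 = 44
  -> A = 44
B = 33^21 mod 47  (bits of 21 = 10101)
  bit 0 = 1: r = r^2 * 33 mod 47 = 1^2 * 33 = 1*33 = 33
  bit 1 = 0: r = r^2 mod 47 = 33^2 = 8
  bit 2 = 1: r = r^2 * 33 mod 47 = 8^2 * 33 = 17*33 = 44
  bit 3 = 0: r = r^2 mod 47 = 44^2 = 9
  bit 4 = 1: r = r^2 * 33 mod 47 = 9^2 * 33 = 34*33 = 41
  -> B = 41
s = B^a = 41^5 mod 47  (bits of 5 = 101)
  bit 0 = 1: r = r^2 * 41 mod 47 = 1^2 * 41 = 1*41 = 41
  bit 1 = 0: r = r^2 mod 47 = 41^2 = 36
  bit 2 = 1: r = r^2 * 41 mod 47 = 36^2 * 41 = 27*41 = 26
  -> s = B^a = 26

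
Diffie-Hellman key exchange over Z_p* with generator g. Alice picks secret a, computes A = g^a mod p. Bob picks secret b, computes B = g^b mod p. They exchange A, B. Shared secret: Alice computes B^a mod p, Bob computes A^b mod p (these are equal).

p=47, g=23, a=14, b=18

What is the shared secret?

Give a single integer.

A = 23^14 mod 47  (bits of 14 = 1110)
  bit 0 = 1: r = r^2 * 23 mod 47 = 1^2 * 23 = 1*23 = 23
  bit 1 = 1: r = r^2 * 23 mod 47 = 23^2 * 23 = 12*23 = 41
  bit 2 = 1: r = r^2 * 23 mod 47 = 41^2 * 23 = 36*23 = 29
  bit 3 = 0: r = r^2 mod 47 = 29^2 = 42
  -> A = 42
B = 23^18 mod 47  (bits of 18 = 10010)
  bit 0 = 1: r = r^2 * 23 mod 47 = 1^2 * 23 = 1*23 = 23
  bit 1 = 0: r = r^2 mod 47 = 23^2 = 12
  bit 2 = 0: r = r^2 mod 47 = 12^2 = 3
  bit 3 = 1: r = r^2 * 23 mod 47 = 3^2 * 23 = 9*23 = 19
  bit 4 = 0: r = r^2 mod 47 = 19^2 = 32
  -> B = 32
s = B^a = 32^14 mod 47  (bits of 14 = 1110)
  bit 0 = 1: r = r^2 * 32 mod 47 = 1^2 * 32 = 1*32 = 32
  bit 1 = 1: r = r^2 * 32 mod 47 = 32^2 * 32 = 37*32 = 9
  bit 2 = 1: r = r^2 * 32 mod 47 = 9^2 * 32 = 34*32 = 7
  bit 3 = 0: r = r^2 mod 47 = 7^2 = 2
  -> s = B^a = 2

Answer: 2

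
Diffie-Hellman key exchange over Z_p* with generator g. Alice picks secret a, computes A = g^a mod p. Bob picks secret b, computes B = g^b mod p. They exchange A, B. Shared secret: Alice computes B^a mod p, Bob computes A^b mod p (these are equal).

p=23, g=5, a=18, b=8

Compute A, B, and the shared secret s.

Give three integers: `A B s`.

A = 5^18 mod 23  (bits of 18 = 10010)
  bit 0 = 1: r = r^2 * 5 mod 23 = 1^2 * 5 = 1*5 = 5
  bit 1 = 0: r = r^2 mod 23 = 5^2 = 2
  bit 2 = 0: r = r^2 mod 23 = 2^2 = 4
  bit 3 = 1: r = r^2 * 5 mod 23 = 4^2 * 5 = 16*5 = 11
  bit 4 = 0: r = r^2 mod 23 = 11^2 = 6
  -> A = 6
B = 5^8 mod 23  (bits of 8 = 1000)
  bit 0 = 1: r = r^2 * 5 mod 23 = 1^2 * 5 = 1*5 = 5
  bit 1 = 0: r = r^2 mod 23 = 5^2 = 2
  bit 2 = 0: r = r^2 mod 23 = 2^2 = 4
  bit 3 = 0: r = r^2 mod 23 = 4^2 = 16
  -> B = 16
s = B^a = 16^18 mod 23  (bits of 18 = 10010)
  bit 0 = 1: r = r^2 * 16 mod 23 = 1^2 * 16 = 1*16 = 16
  bit 1 = 0: r = r^2 mod 23 = 16^2 = 3
  bit 2 = 0: r = r^2 mod 23 = 3^2 = 9
  bit 3 = 1: r = r^2 * 16 mod 23 = 9^2 * 16 = 12*16 = 8
  bit 4 = 0: r = r^2 mod 23 = 8^2 = 18
  -> s = B^a = 18

Answer: 6 16 18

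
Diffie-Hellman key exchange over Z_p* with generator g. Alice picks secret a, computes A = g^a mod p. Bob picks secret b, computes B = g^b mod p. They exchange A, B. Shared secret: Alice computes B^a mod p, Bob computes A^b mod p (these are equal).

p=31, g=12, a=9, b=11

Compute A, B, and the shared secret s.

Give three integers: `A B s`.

A = 12^9 mod 31  (bits of 9 = 1001)
  bit 0 = 1: r = r^2 * 12 mod 31 = 1^2 * 12 = 1*12 = 12
  bit 1 = 0: r = r^2 mod 31 = 12^2 = 20
  bit 2 = 0: r = r^2 mod 31 = 20^2 = 28
  bit 3 = 1: r = r^2 * 12 mod 31 = 28^2 * 12 = 9*12 = 15
  -> A = 15
B = 12^11 mod 31  (bits of 11 = 1011)
  bit 0 = 1: r = r^2 * 12 mod 31 = 1^2 * 12 = 1*12 = 12
  bit 1 = 0: r = r^2 mod 31 = 12^2 = 20
  bit 2 = 1: r = r^2 * 12 mod 31 = 20^2 * 12 = 28*12 = 26
  bit 3 = 1: r = r^2 * 12 mod 31 = 26^2 * 12 = 25*12 = 21
  -> B = 21
s = B^a = 21^9 mod 31  (bits of 9 = 1001)
  bit 0 = 1: r = r^2 * 21 mod 31 = 1^2 * 21 = 1*21 = 21
  bit 1 = 0: r = r^2 mod 31 = 21^2 = 7
  bit 2 = 0: r = r^2 mod 31 = 7^2 = 18
  bit 3 = 1: r = r^2 * 21 mod 31 = 18^2 * 21 = 14*21 = 15
  -> s = B^a = 15

Answer: 15 21 15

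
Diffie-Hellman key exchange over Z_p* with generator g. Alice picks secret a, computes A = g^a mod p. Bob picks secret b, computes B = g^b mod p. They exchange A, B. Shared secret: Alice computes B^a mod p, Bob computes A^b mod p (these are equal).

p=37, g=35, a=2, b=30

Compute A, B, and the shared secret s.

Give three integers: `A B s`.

A = 35^2 mod 37  (bits of 2 = 10)
  bit 0 = 1: r = r^2 * 35 mod 37 = 1^2 * 35 = 1*35 = 35
  bit 1 = 0: r = r^2 mod 37 = 35^2 = 4
  -> A = 4
B = 35^30 mod 37  (bits of 30 = 11110)
  bit 0 = 1: r = r^2 * 35 mod 37 = 1^2 * 35 = 1*35 = 35
  bit 1 = 1: r = r^2 * 35 mod 37 = 35^2 * 35 = 4*35 = 29
  bit 2 = 1: r = r^2 * 35 mod 37 = 29^2 * 35 = 27*35 = 20
  bit 3 = 1: r = r^2 * 35 mod 37 = 20^2 * 35 = 30*35 = 14
  bit 4 = 0: r = r^2 mod 37 = 14^2 = 11
  -> B = 11
s = B^a = 11^2 mod 37  (bits of 2 = 10)
  bit 0 = 1: r = r^2 * 11 mod 37 = 1^2 * 11 = 1*11 = 11
  bit 1 = 0: r = r^2 mod 37 = 11^2 = 10
  -> s = B^a = 10

Answer: 4 11 10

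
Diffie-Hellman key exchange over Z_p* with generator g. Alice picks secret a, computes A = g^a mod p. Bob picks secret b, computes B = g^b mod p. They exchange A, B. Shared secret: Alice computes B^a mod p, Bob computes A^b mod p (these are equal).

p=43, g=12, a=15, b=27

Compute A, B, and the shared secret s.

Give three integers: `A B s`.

Answer: 2 22 22

Derivation:
A = 12^15 mod 43  (bits of 15 = 1111)
  bit 0 = 1: r = r^2 * 12 mod 43 = 1^2 * 12 = 1*12 = 12
  bit 1 = 1: r = r^2 * 12 mod 43 = 12^2 * 12 = 15*12 = 8
  bit 2 = 1: r = r^2 * 12 mod 43 = 8^2 * 12 = 21*12 = 37
  bit 3 = 1: r = r^2 * 12 mod 43 = 37^2 * 12 = 36*12 = 2
  -> A = 2
B = 12^27 mod 43  (bits of 27 = 11011)
  bit 0 = 1: r = r^2 * 12 mod 43 = 1^2 * 12 = 1*12 = 12
  bit 1 = 1: r = r^2 * 12 mod 43 = 12^2 * 12 = 15*12 = 8
  bit 2 = 0: r = r^2 mod 43 = 8^2 = 21
  bit 3 = 1: r = r^2 * 12 mod 43 = 21^2 * 12 = 11*12 = 3
  bit 4 = 1: r = r^2 * 12 mod 43 = 3^2 * 12 = 9*12 = 22
  -> B = 22
s = B^a = 22^15 mod 43  (bits of 15 = 1111)
  bit 0 = 1: r = r^2 * 22 mod 43 = 1^2 * 22 = 1*22 = 22
  bit 1 = 1: r = r^2 * 22 mod 43 = 22^2 * 22 = 11*22 = 27
  bit 2 = 1: r = r^2 * 22 mod 43 = 27^2 * 22 = 41*22 = 42
  bit 3 = 1: r = r^2 * 22 mod 43 = 42^2 * 22 = 1*22 = 22
  -> s = B^a = 22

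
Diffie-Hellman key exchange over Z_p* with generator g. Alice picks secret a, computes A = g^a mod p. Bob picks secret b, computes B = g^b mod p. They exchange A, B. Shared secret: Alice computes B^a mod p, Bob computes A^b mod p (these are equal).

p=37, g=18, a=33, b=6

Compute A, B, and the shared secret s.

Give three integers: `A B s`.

Answer: 29 11 36

Derivation:
A = 18^33 mod 37  (bits of 33 = 100001)
  bit 0 = 1: r = r^2 * 18 mod 37 = 1^2 * 18 = 1*18 = 18
  bit 1 = 0: r = r^2 mod 37 = 18^2 = 28
  bit 2 = 0: r = r^2 mod 37 = 28^2 = 7
  bit 3 = 0: r = r^2 mod 37 = 7^2 = 12
  bit 4 = 0: r = r^2 mod 37 = 12^2 = 33
  bit 5 = 1: r = r^2 * 18 mod 37 = 33^2 * 18 = 16*18 = 29
  -> A = 29
B = 18^6 mod 37  (bits of 6 = 110)
  bit 0 = 1: r = r^2 * 18 mod 37 = 1^2 * 18 = 1*18 = 18
  bit 1 = 1: r = r^2 * 18 mod 37 = 18^2 * 18 = 28*18 = 23
  bit 2 = 0: r = r^2 mod 37 = 23^2 = 11
  -> B = 11
s = B^a = 11^33 mod 37  (bits of 33 = 100001)
  bit 0 = 1: r = r^2 * 11 mod 37 = 1^2 * 11 = 1*11 = 11
  bit 1 = 0: r = r^2 mod 37 = 11^2 = 10
  bit 2 = 0: r = r^2 mod 37 = 10^2 = 26
  bit 3 = 0: r = r^2 mod 37 = 26^2 = 10
  bit 4 = 0: r = r^2 mod 37 = 10^2 = 26
  bit 5 = 1: r = r^2 * 11 mod 37 = 26^2 * 11 = 10*11 = 36
  -> s = B^a = 36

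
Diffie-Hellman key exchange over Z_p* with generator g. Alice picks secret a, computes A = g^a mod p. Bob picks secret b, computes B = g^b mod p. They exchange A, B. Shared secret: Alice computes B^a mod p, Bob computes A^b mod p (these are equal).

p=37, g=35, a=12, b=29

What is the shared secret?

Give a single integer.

A = 35^12 mod 37  (bits of 12 = 1100)
  bit 0 = 1: r = r^2 * 35 mod 37 = 1^2 * 35 = 1*35 = 35
  bit 1 = 1: r = r^2 * 35 mod 37 = 35^2 * 35 = 4*35 = 29
  bit 2 = 0: r = r^2 mod 37 = 29^2 = 27
  bit 3 = 0: r = r^2 mod 37 = 27^2 = 26
  -> A = 26
B = 35^29 mod 37  (bits of 29 = 11101)
  bit 0 = 1: r = r^2 * 35 mod 37 = 1^2 * 35 = 1*35 = 35
  bit 1 = 1: r = r^2 * 35 mod 37 = 35^2 * 35 = 4*35 = 29
  bit 2 = 1: r = r^2 * 35 mod 37 = 29^2 * 35 = 27*35 = 20
  bit 3 = 0: r = r^2 mod 37 = 20^2 = 30
  bit 4 = 1: r = r^2 * 35 mod 37 = 30^2 * 35 = 12*35 = 13
  -> B = 13
s = B^a = 13^12 mod 37  (bits of 12 = 1100)
  bit 0 = 1: r = r^2 * 13 mod 37 = 1^2 * 13 = 1*13 = 13
  bit 1 = 1: r = r^2 * 13 mod 37 = 13^2 * 13 = 21*13 = 14
  bit 2 = 0: r = r^2 mod 37 = 14^2 = 11
  bit 3 = 0: r = r^2 mod 37 = 11^2 = 10
  -> s = B^a = 10

Answer: 10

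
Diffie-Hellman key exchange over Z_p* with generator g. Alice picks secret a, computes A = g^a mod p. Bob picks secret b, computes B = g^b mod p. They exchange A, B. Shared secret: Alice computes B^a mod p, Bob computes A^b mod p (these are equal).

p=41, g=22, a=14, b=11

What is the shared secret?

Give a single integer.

A = 22^14 mod 41  (bits of 14 = 1110)
  bit 0 = 1: r = r^2 * 22 mod 41 = 1^2 * 22 = 1*22 = 22
  bit 1 = 1: r = r^2 * 22 mod 41 = 22^2 * 22 = 33*22 = 29
  bit 2 = 1: r = r^2 * 22 mod 41 = 29^2 * 22 = 21*22 = 11
  bit 3 = 0: r = r^2 mod 41 = 11^2 = 39
  -> A = 39
B = 22^11 mod 41  (bits of 11 = 1011)
  bit 0 = 1: r = r^2 * 22 mod 41 = 1^2 * 22 = 1*22 = 22
  bit 1 = 0: r = r^2 mod 41 = 22^2 = 33
  bit 2 = 1: r = r^2 * 22 mod 41 = 33^2 * 22 = 23*22 = 14
  bit 3 = 1: r = r^2 * 22 mod 41 = 14^2 * 22 = 32*22 = 7
  -> B = 7
s = B^a = 7^14 mod 41  (bits of 14 = 1110)
  bit 0 = 1: r = r^2 * 7 mod 41 = 1^2 * 7 = 1*7 = 7
  bit 1 = 1: r = r^2 * 7 mod 41 = 7^2 * 7 = 8*7 = 15
  bit 2 = 1: r = r^2 * 7 mod 41 = 15^2 * 7 = 20*7 = 17
  bit 3 = 0: r = r^2 mod 41 = 17^2 = 2
  -> s = B^a = 2

Answer: 2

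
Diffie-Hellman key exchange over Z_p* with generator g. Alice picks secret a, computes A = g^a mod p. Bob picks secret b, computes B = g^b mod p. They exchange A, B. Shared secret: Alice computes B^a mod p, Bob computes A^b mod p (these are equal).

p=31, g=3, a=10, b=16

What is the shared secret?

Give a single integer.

Answer: 25

Derivation:
A = 3^10 mod 31  (bits of 10 = 1010)
  bit 0 = 1: r = r^2 * 3 mod 31 = 1^2 * 3 = 1*3 = 3
  bit 1 = 0: r = r^2 mod 31 = 3^2 = 9
  bit 2 = 1: r = r^2 * 3 mod 31 = 9^2 * 3 = 19*3 = 26
  bit 3 = 0: r = r^2 mod 31 = 26^2 = 25
  -> A = 25
B = 3^16 mod 31  (bits of 16 = 10000)
  bit 0 = 1: r = r^2 * 3 mod 31 = 1^2 * 3 = 1*3 = 3
  bit 1 = 0: r = r^2 mod 31 = 3^2 = 9
  bit 2 = 0: r = r^2 mod 31 = 9^2 = 19
  bit 3 = 0: r = r^2 mod 31 = 19^2 = 20
  bit 4 = 0: r = r^2 mod 31 = 20^2 = 28
  -> B = 28
s = B^a = 28^10 mod 31  (bits of 10 = 1010)
  bit 0 = 1: r = r^2 * 28 mod 31 = 1^2 * 28 = 1*28 = 28
  bit 1 = 0: r = r^2 mod 31 = 28^2 = 9
  bit 2 = 1: r = r^2 * 28 mod 31 = 9^2 * 28 = 19*28 = 5
  bit 3 = 0: r = r^2 mod 31 = 5^2 = 25
  -> s = B^a = 25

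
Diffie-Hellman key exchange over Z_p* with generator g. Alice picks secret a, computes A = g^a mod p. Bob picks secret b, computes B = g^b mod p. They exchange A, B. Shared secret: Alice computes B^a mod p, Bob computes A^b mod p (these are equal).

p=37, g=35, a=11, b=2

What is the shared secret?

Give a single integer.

A = 35^11 mod 37  (bits of 11 = 1011)
  bit 0 = 1: r = r^2 * 35 mod 37 = 1^2 * 35 = 1*35 = 35
  bit 1 = 0: r = r^2 mod 37 = 35^2 = 4
  bit 2 = 1: r = r^2 * 35 mod 37 = 4^2 * 35 = 16*35 = 5
  bit 3 = 1: r = r^2 * 35 mod 37 = 5^2 * 35 = 25*35 = 24
  -> A = 24
B = 35^2 mod 37  (bits of 2 = 10)
  bit 0 = 1: r = r^2 * 35 mod 37 = 1^2 * 35 = 1*35 = 35
  bit 1 = 0: r = r^2 mod 37 = 35^2 = 4
  -> B = 4
s = B^a = 4^11 mod 37  (bits of 11 = 1011)
  bit 0 = 1: r = r^2 * 4 mod 37 = 1^2 * 4 = 1*4 = 4
  bit 1 = 0: r = r^2 mod 37 = 4^2 = 16
  bit 2 = 1: r = r^2 * 4 mod 37 = 16^2 * 4 = 34*4 = 25
  bit 3 = 1: r = r^2 * 4 mod 37 = 25^2 * 4 = 33*4 = 21
  -> s = B^a = 21

Answer: 21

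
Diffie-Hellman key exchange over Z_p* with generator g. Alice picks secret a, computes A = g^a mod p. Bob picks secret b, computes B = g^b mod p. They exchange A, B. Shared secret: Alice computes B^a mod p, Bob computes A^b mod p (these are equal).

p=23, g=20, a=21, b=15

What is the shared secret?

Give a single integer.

A = 20^21 mod 23  (bits of 21 = 10101)
  bit 0 = 1: r = r^2 * 20 mod 23 = 1^2 * 20 = 1*20 = 20
  bit 1 = 0: r = r^2 mod 23 = 20^2 = 9
  bit 2 = 1: r = r^2 * 20 mod 23 = 9^2 * 20 = 12*20 = 10
  bit 3 = 0: r = r^2 mod 23 = 10^2 = 8
  bit 4 = 1: r = r^2 * 20 mod 23 = 8^2 * 20 = 18*20 = 15
  -> A = 15
B = 20^15 mod 23  (bits of 15 = 1111)
  bit 0 = 1: r = r^2 * 20 mod 23 = 1^2 * 20 = 1*20 = 20
  bit 1 = 1: r = r^2 * 20 mod 23 = 20^2 * 20 = 9*20 = 19
  bit 2 = 1: r = r^2 * 20 mod 23 = 19^2 * 20 = 16*20 = 21
  bit 3 = 1: r = r^2 * 20 mod 23 = 21^2 * 20 = 4*20 = 11
  -> B = 11
s = B^a = 11^21 mod 23  (bits of 21 = 10101)
  bit 0 = 1: r = r^2 * 11 mod 23 = 1^2 * 11 = 1*11 = 11
  bit 1 = 0: r = r^2 mod 23 = 11^2 = 6
  bit 2 = 1: r = r^2 * 11 mod 23 = 6^2 * 11 = 13*11 = 5
  bit 3 = 0: r = r^2 mod 23 = 5^2 = 2
  bit 4 = 1: r = r^2 * 11 mod 23 = 2^2 * 11 = 4*11 = 21
  -> s = B^a = 21

Answer: 21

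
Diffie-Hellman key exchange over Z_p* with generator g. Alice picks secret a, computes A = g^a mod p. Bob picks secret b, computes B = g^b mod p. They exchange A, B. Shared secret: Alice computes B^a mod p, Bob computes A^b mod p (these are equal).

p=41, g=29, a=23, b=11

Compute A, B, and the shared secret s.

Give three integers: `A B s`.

A = 29^23 mod 41  (bits of 23 = 10111)
  bit 0 = 1: r = r^2 * 29 mod 41 = 1^2 * 29 = 1*29 = 29
  bit 1 = 0: r = r^2 mod 41 = 29^2 = 21
  bit 2 = 1: r = r^2 * 29 mod 41 = 21^2 * 29 = 31*29 = 38
  bit 3 = 1: r = r^2 * 29 mod 41 = 38^2 * 29 = 9*29 = 15
  bit 4 = 1: r = r^2 * 29 mod 41 = 15^2 * 29 = 20*29 = 6
  -> A = 6
B = 29^11 mod 41  (bits of 11 = 1011)
  bit 0 = 1: r = r^2 * 29 mod 41 = 1^2 * 29 = 1*29 = 29
  bit 1 = 0: r = r^2 mod 41 = 29^2 = 21
  bit 2 = 1: r = r^2 * 29 mod 41 = 21^2 * 29 = 31*29 = 38
  bit 3 = 1: r = r^2 * 29 mod 41 = 38^2 * 29 = 9*29 = 15
  -> B = 15
s = B^a = 15^23 mod 41  (bits of 23 = 10111)
  bit 0 = 1: r = r^2 * 15 mod 41 = 1^2 * 15 = 1*15 = 15
  bit 1 = 0: r = r^2 mod 41 = 15^2 = 20
  bit 2 = 1: r = r^2 * 15 mod 41 = 20^2 * 15 = 31*15 = 14
  bit 3 = 1: r = r^2 * 15 mod 41 = 14^2 * 15 = 32*15 = 29
  bit 4 = 1: r = r^2 * 15 mod 41 = 29^2 * 15 = 21*15 = 28
  -> s = B^a = 28

Answer: 6 15 28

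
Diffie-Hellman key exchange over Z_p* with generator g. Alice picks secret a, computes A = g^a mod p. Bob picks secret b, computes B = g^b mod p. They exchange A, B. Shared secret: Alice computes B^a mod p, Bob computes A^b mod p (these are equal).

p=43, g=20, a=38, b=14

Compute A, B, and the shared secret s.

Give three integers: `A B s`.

Answer: 14 36 6

Derivation:
A = 20^38 mod 43  (bits of 38 = 100110)
  bit 0 = 1: r = r^2 * 20 mod 43 = 1^2 * 20 = 1*20 = 20
  bit 1 = 0: r = r^2 mod 43 = 20^2 = 13
  bit 2 = 0: r = r^2 mod 43 = 13^2 = 40
  bit 3 = 1: r = r^2 * 20 mod 43 = 40^2 * 20 = 9*20 = 8
  bit 4 = 1: r = r^2 * 20 mod 43 = 8^2 * 20 = 21*20 = 33
  bit 5 = 0: r = r^2 mod 43 = 33^2 = 14
  -> A = 14
B = 20^14 mod 43  (bits of 14 = 1110)
  bit 0 = 1: r = r^2 * 20 mod 43 = 1^2 * 20 = 1*20 = 20
  bit 1 = 1: r = r^2 * 20 mod 43 = 20^2 * 20 = 13*20 = 2
  bit 2 = 1: r = r^2 * 20 mod 43 = 2^2 * 20 = 4*20 = 37
  bit 3 = 0: r = r^2 mod 43 = 37^2 = 36
  -> B = 36
s = B^a = 36^38 mod 43  (bits of 38 = 100110)
  bit 0 = 1: r = r^2 * 36 mod 43 = 1^2 * 36 = 1*36 = 36
  bit 1 = 0: r = r^2 mod 43 = 36^2 = 6
  bit 2 = 0: r = r^2 mod 43 = 6^2 = 36
  bit 3 = 1: r = r^2 * 36 mod 43 = 36^2 * 36 = 6*36 = 1
  bit 4 = 1: r = r^2 * 36 mod 43 = 1^2 * 36 = 1*36 = 36
  bit 5 = 0: r = r^2 mod 43 = 36^2 = 6
  -> s = B^a = 6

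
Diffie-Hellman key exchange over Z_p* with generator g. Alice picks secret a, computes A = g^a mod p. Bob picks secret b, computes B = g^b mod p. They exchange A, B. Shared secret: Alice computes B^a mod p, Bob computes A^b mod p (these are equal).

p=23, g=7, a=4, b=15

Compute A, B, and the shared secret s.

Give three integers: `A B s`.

Answer: 9 14 6

Derivation:
A = 7^4 mod 23  (bits of 4 = 100)
  bit 0 = 1: r = r^2 * 7 mod 23 = 1^2 * 7 = 1*7 = 7
  bit 1 = 0: r = r^2 mod 23 = 7^2 = 3
  bit 2 = 0: r = r^2 mod 23 = 3^2 = 9
  -> A = 9
B = 7^15 mod 23  (bits of 15 = 1111)
  bit 0 = 1: r = r^2 * 7 mod 23 = 1^2 * 7 = 1*7 = 7
  bit 1 = 1: r = r^2 * 7 mod 23 = 7^2 * 7 = 3*7 = 21
  bit 2 = 1: r = r^2 * 7 mod 23 = 21^2 * 7 = 4*7 = 5
  bit 3 = 1: r = r^2 * 7 mod 23 = 5^2 * 7 = 2*7 = 14
  -> B = 14
s = B^a = 14^4 mod 23  (bits of 4 = 100)
  bit 0 = 1: r = r^2 * 14 mod 23 = 1^2 * 14 = 1*14 = 14
  bit 1 = 0: r = r^2 mod 23 = 14^2 = 12
  bit 2 = 0: r = r^2 mod 23 = 12^2 = 6
  -> s = B^a = 6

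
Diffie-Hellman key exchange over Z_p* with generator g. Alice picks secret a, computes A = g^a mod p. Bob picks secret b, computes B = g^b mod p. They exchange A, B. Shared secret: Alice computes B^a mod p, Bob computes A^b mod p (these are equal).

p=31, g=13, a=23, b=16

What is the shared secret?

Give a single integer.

Answer: 7

Derivation:
A = 13^23 mod 31  (bits of 23 = 10111)
  bit 0 = 1: r = r^2 * 13 mod 31 = 1^2 * 13 = 1*13 = 13
  bit 1 = 0: r = r^2 mod 31 = 13^2 = 14
  bit 2 = 1: r = r^2 * 13 mod 31 = 14^2 * 13 = 10*13 = 6
  bit 3 = 1: r = r^2 * 13 mod 31 = 6^2 * 13 = 5*13 = 3
  bit 4 = 1: r = r^2 * 13 mod 31 = 3^2 * 13 = 9*13 = 24
  -> A = 24
B = 13^16 mod 31  (bits of 16 = 10000)
  bit 0 = 1: r = r^2 * 13 mod 31 = 1^2 * 13 = 1*13 = 13
  bit 1 = 0: r = r^2 mod 31 = 13^2 = 14
  bit 2 = 0: r = r^2 mod 31 = 14^2 = 10
  bit 3 = 0: r = r^2 mod 31 = 10^2 = 7
  bit 4 = 0: r = r^2 mod 31 = 7^2 = 18
  -> B = 18
s = B^a = 18^23 mod 31  (bits of 23 = 10111)
  bit 0 = 1: r = r^2 * 18 mod 31 = 1^2 * 18 = 1*18 = 18
  bit 1 = 0: r = r^2 mod 31 = 18^2 = 14
  bit 2 = 1: r = r^2 * 18 mod 31 = 14^2 * 18 = 10*18 = 25
  bit 3 = 1: r = r^2 * 18 mod 31 = 25^2 * 18 = 5*18 = 28
  bit 4 = 1: r = r^2 * 18 mod 31 = 28^2 * 18 = 9*18 = 7
  -> s = B^a = 7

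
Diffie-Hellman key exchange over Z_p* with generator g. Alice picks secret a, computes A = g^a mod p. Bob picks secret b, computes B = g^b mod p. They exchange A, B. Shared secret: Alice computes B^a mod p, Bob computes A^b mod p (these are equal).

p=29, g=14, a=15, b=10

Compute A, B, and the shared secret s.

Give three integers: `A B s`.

A = 14^15 mod 29  (bits of 15 = 1111)
  bit 0 = 1: r = r^2 * 14 mod 29 = 1^2 * 14 = 1*14 = 14
  bit 1 = 1: r = r^2 * 14 mod 29 = 14^2 * 14 = 22*14 = 18
  bit 2 = 1: r = r^2 * 14 mod 29 = 18^2 * 14 = 5*14 = 12
  bit 3 = 1: r = r^2 * 14 mod 29 = 12^2 * 14 = 28*14 = 15
  -> A = 15
B = 14^10 mod 29  (bits of 10 = 1010)
  bit 0 = 1: r = r^2 * 14 mod 29 = 1^2 * 14 = 1*14 = 14
  bit 1 = 0: r = r^2 mod 29 = 14^2 = 22
  bit 2 = 1: r = r^2 * 14 mod 29 = 22^2 * 14 = 20*14 = 19
  bit 3 = 0: r = r^2 mod 29 = 19^2 = 13
  -> B = 13
s = B^a = 13^15 mod 29  (bits of 15 = 1111)
  bit 0 = 1: r = r^2 * 13 mod 29 = 1^2 * 13 = 1*13 = 13
  bit 1 = 1: r = r^2 * 13 mod 29 = 13^2 * 13 = 24*13 = 22
  bit 2 = 1: r = r^2 * 13 mod 29 = 22^2 * 13 = 20*13 = 28
  bit 3 = 1: r = r^2 * 13 mod 29 = 28^2 * 13 = 1*13 = 13
  -> s = B^a = 13

Answer: 15 13 13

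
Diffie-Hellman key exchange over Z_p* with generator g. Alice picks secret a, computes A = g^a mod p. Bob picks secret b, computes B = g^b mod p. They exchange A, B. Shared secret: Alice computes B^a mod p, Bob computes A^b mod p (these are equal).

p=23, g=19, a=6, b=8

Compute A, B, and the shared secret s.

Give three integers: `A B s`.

Answer: 2 9 3

Derivation:
A = 19^6 mod 23  (bits of 6 = 110)
  bit 0 = 1: r = r^2 * 19 mod 23 = 1^2 * 19 = 1*19 = 19
  bit 1 = 1: r = r^2 * 19 mod 23 = 19^2 * 19 = 16*19 = 5
  bit 2 = 0: r = r^2 mod 23 = 5^2 = 2
  -> A = 2
B = 19^8 mod 23  (bits of 8 = 1000)
  bit 0 = 1: r = r^2 * 19 mod 23 = 1^2 * 19 = 1*19 = 19
  bit 1 = 0: r = r^2 mod 23 = 19^2 = 16
  bit 2 = 0: r = r^2 mod 23 = 16^2 = 3
  bit 3 = 0: r = r^2 mod 23 = 3^2 = 9
  -> B = 9
s = B^a = 9^6 mod 23  (bits of 6 = 110)
  bit 0 = 1: r = r^2 * 9 mod 23 = 1^2 * 9 = 1*9 = 9
  bit 1 = 1: r = r^2 * 9 mod 23 = 9^2 * 9 = 12*9 = 16
  bit 2 = 0: r = r^2 mod 23 = 16^2 = 3
  -> s = B^a = 3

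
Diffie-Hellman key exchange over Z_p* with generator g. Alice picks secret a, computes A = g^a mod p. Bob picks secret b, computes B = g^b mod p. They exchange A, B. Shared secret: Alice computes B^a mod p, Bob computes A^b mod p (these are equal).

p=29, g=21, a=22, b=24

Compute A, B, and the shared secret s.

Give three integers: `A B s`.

A = 21^22 mod 29  (bits of 22 = 10110)
  bit 0 = 1: r = r^2 * 21 mod 29 = 1^2 * 21 = 1*21 = 21
  bit 1 = 0: r = r^2 mod 29 = 21^2 = 6
  bit 2 = 1: r = r^2 * 21 mod 29 = 6^2 * 21 = 7*21 = 2
  bit 3 = 1: r = r^2 * 21 mod 29 = 2^2 * 21 = 4*21 = 26
  bit 4 = 0: r = r^2 mod 29 = 26^2 = 9
  -> A = 9
B = 21^24 mod 29  (bits of 24 = 11000)
  bit 0 = 1: r = r^2 * 21 mod 29 = 1^2 * 21 = 1*21 = 21
  bit 1 = 1: r = r^2 * 21 mod 29 = 21^2 * 21 = 6*21 = 10
  bit 2 = 0: r = r^2 mod 29 = 10^2 = 13
  bit 3 = 0: r = r^2 mod 29 = 13^2 = 24
  bit 4 = 0: r = r^2 mod 29 = 24^2 = 25
  -> B = 25
s = B^a = 25^22 mod 29  (bits of 22 = 10110)
  bit 0 = 1: r = r^2 * 25 mod 29 = 1^2 * 25 = 1*25 = 25
  bit 1 = 0: r = r^2 mod 29 = 25^2 = 16
  bit 2 = 1: r = r^2 * 25 mod 29 = 16^2 * 25 = 24*25 = 20
  bit 3 = 1: r = r^2 * 25 mod 29 = 20^2 * 25 = 23*25 = 24
  bit 4 = 0: r = r^2 mod 29 = 24^2 = 25
  -> s = B^a = 25

Answer: 9 25 25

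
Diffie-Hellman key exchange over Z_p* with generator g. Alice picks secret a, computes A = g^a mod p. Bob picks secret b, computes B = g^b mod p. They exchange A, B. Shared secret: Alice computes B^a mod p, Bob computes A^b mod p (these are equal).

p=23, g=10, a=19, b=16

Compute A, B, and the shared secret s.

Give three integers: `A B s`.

Answer: 21 4 9

Derivation:
A = 10^19 mod 23  (bits of 19 = 10011)
  bit 0 = 1: r = r^2 * 10 mod 23 = 1^2 * 10 = 1*10 = 10
  bit 1 = 0: r = r^2 mod 23 = 10^2 = 8
  bit 2 = 0: r = r^2 mod 23 = 8^2 = 18
  bit 3 = 1: r = r^2 * 10 mod 23 = 18^2 * 10 = 2*10 = 20
  bit 4 = 1: r = r^2 * 10 mod 23 = 20^2 * 10 = 9*10 = 21
  -> A = 21
B = 10^16 mod 23  (bits of 16 = 10000)
  bit 0 = 1: r = r^2 * 10 mod 23 = 1^2 * 10 = 1*10 = 10
  bit 1 = 0: r = r^2 mod 23 = 10^2 = 8
  bit 2 = 0: r = r^2 mod 23 = 8^2 = 18
  bit 3 = 0: r = r^2 mod 23 = 18^2 = 2
  bit 4 = 0: r = r^2 mod 23 = 2^2 = 4
  -> B = 4
s = B^a = 4^19 mod 23  (bits of 19 = 10011)
  bit 0 = 1: r = r^2 * 4 mod 23 = 1^2 * 4 = 1*4 = 4
  bit 1 = 0: r = r^2 mod 23 = 4^2 = 16
  bit 2 = 0: r = r^2 mod 23 = 16^2 = 3
  bit 3 = 1: r = r^2 * 4 mod 23 = 3^2 * 4 = 9*4 = 13
  bit 4 = 1: r = r^2 * 4 mod 23 = 13^2 * 4 = 8*4 = 9
  -> s = B^a = 9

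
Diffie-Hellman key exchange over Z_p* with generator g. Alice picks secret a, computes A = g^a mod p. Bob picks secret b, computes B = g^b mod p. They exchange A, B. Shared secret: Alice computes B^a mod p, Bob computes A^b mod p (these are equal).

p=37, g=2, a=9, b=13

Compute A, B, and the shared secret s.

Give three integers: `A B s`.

Answer: 31 15 31

Derivation:
A = 2^9 mod 37  (bits of 9 = 1001)
  bit 0 = 1: r = r^2 * 2 mod 37 = 1^2 * 2 = 1*2 = 2
  bit 1 = 0: r = r^2 mod 37 = 2^2 = 4
  bit 2 = 0: r = r^2 mod 37 = 4^2 = 16
  bit 3 = 1: r = r^2 * 2 mod 37 = 16^2 * 2 = 34*2 = 31
  -> A = 31
B = 2^13 mod 37  (bits of 13 = 1101)
  bit 0 = 1: r = r^2 * 2 mod 37 = 1^2 * 2 = 1*2 = 2
  bit 1 = 1: r = r^2 * 2 mod 37 = 2^2 * 2 = 4*2 = 8
  bit 2 = 0: r = r^2 mod 37 = 8^2 = 27
  bit 3 = 1: r = r^2 * 2 mod 37 = 27^2 * 2 = 26*2 = 15
  -> B = 15
s = B^a = 15^9 mod 37  (bits of 9 = 1001)
  bit 0 = 1: r = r^2 * 15 mod 37 = 1^2 * 15 = 1*15 = 15
  bit 1 = 0: r = r^2 mod 37 = 15^2 = 3
  bit 2 = 0: r = r^2 mod 37 = 3^2 = 9
  bit 3 = 1: r = r^2 * 15 mod 37 = 9^2 * 15 = 7*15 = 31
  -> s = B^a = 31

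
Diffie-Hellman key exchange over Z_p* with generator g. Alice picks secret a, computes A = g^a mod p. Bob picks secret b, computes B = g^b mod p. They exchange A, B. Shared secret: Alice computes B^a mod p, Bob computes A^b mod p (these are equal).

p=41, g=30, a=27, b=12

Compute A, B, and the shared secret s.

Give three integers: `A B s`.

A = 30^27 mod 41  (bits of 27 = 11011)
  bit 0 = 1: r = r^2 * 30 mod 41 = 1^2 * 30 = 1*30 = 30
  bit 1 = 1: r = r^2 * 30 mod 41 = 30^2 * 30 = 39*30 = 22
  bit 2 = 0: r = r^2 mod 41 = 22^2 = 33
  bit 3 = 1: r = r^2 * 30 mod 41 = 33^2 * 30 = 23*30 = 34
  bit 4 = 1: r = r^2 * 30 mod 41 = 34^2 * 30 = 8*30 = 35
  -> A = 35
B = 30^12 mod 41  (bits of 12 = 1100)
  bit 0 = 1: r = r^2 * 30 mod 41 = 1^2 * 30 = 1*30 = 30
  bit 1 = 1: r = r^2 * 30 mod 41 = 30^2 * 30 = 39*30 = 22
  bit 2 = 0: r = r^2 mod 41 = 22^2 = 33
  bit 3 = 0: r = r^2 mod 41 = 33^2 = 23
  -> B = 23
s = B^a = 23^27 mod 41  (bits of 27 = 11011)
  bit 0 = 1: r = r^2 * 23 mod 41 = 1^2 * 23 = 1*23 = 23
  bit 1 = 1: r = r^2 * 23 mod 41 = 23^2 * 23 = 37*23 = 31
  bit 2 = 0: r = r^2 mod 41 = 31^2 = 18
  bit 3 = 1: r = r^2 * 23 mod 41 = 18^2 * 23 = 37*23 = 31
  bit 4 = 1: r = r^2 * 23 mod 41 = 31^2 * 23 = 18*23 = 4
  -> s = B^a = 4

Answer: 35 23 4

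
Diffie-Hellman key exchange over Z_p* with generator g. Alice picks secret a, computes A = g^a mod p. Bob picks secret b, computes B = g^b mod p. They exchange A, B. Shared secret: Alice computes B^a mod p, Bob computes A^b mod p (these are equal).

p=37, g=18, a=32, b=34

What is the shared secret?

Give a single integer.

Answer: 12

Derivation:
A = 18^32 mod 37  (bits of 32 = 100000)
  bit 0 = 1: r = r^2 * 18 mod 37 = 1^2 * 18 = 1*18 = 18
  bit 1 = 0: r = r^2 mod 37 = 18^2 = 28
  bit 2 = 0: r = r^2 mod 37 = 28^2 = 7
  bit 3 = 0: r = r^2 mod 37 = 7^2 = 12
  bit 4 = 0: r = r^2 mod 37 = 12^2 = 33
  bit 5 = 0: r = r^2 mod 37 = 33^2 = 16
  -> A = 16
B = 18^34 mod 37  (bits of 34 = 100010)
  bit 0 = 1: r = r^2 * 18 mod 37 = 1^2 * 18 = 1*18 = 18
  bit 1 = 0: r = r^2 mod 37 = 18^2 = 28
  bit 2 = 0: r = r^2 mod 37 = 28^2 = 7
  bit 3 = 0: r = r^2 mod 37 = 7^2 = 12
  bit 4 = 1: r = r^2 * 18 mod 37 = 12^2 * 18 = 33*18 = 2
  bit 5 = 0: r = r^2 mod 37 = 2^2 = 4
  -> B = 4
s = B^a = 4^32 mod 37  (bits of 32 = 100000)
  bit 0 = 1: r = r^2 * 4 mod 37 = 1^2 * 4 = 1*4 = 4
  bit 1 = 0: r = r^2 mod 37 = 4^2 = 16
  bit 2 = 0: r = r^2 mod 37 = 16^2 = 34
  bit 3 = 0: r = r^2 mod 37 = 34^2 = 9
  bit 4 = 0: r = r^2 mod 37 = 9^2 = 7
  bit 5 = 0: r = r^2 mod 37 = 7^2 = 12
  -> s = B^a = 12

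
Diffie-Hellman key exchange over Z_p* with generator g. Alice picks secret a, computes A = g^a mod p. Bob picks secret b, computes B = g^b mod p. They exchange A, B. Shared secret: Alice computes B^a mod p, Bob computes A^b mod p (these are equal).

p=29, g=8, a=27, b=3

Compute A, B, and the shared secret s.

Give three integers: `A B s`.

Answer: 11 19 26

Derivation:
A = 8^27 mod 29  (bits of 27 = 11011)
  bit 0 = 1: r = r^2 * 8 mod 29 = 1^2 * 8 = 1*8 = 8
  bit 1 = 1: r = r^2 * 8 mod 29 = 8^2 * 8 = 6*8 = 19
  bit 2 = 0: r = r^2 mod 29 = 19^2 = 13
  bit 3 = 1: r = r^2 * 8 mod 29 = 13^2 * 8 = 24*8 = 18
  bit 4 = 1: r = r^2 * 8 mod 29 = 18^2 * 8 = 5*8 = 11
  -> A = 11
B = 8^3 mod 29  (bits of 3 = 11)
  bit 0 = 1: r = r^2 * 8 mod 29 = 1^2 * 8 = 1*8 = 8
  bit 1 = 1: r = r^2 * 8 mod 29 = 8^2 * 8 = 6*8 = 19
  -> B = 19
s = B^a = 19^27 mod 29  (bits of 27 = 11011)
  bit 0 = 1: r = r^2 * 19 mod 29 = 1^2 * 19 = 1*19 = 19
  bit 1 = 1: r = r^2 * 19 mod 29 = 19^2 * 19 = 13*19 = 15
  bit 2 = 0: r = r^2 mod 29 = 15^2 = 22
  bit 3 = 1: r = r^2 * 19 mod 29 = 22^2 * 19 = 20*19 = 3
  bit 4 = 1: r = r^2 * 19 mod 29 = 3^2 * 19 = 9*19 = 26
  -> s = B^a = 26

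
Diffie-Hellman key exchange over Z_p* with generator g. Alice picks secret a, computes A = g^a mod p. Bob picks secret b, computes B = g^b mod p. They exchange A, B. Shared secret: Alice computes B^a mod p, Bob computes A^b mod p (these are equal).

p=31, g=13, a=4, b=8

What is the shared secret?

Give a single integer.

A = 13^4 mod 31  (bits of 4 = 100)
  bit 0 = 1: r = r^2 * 13 mod 31 = 1^2 * 13 = 1*13 = 13
  bit 1 = 0: r = r^2 mod 31 = 13^2 = 14
  bit 2 = 0: r = r^2 mod 31 = 14^2 = 10
  -> A = 10
B = 13^8 mod 31  (bits of 8 = 1000)
  bit 0 = 1: r = r^2 * 13 mod 31 = 1^2 * 13 = 1*13 = 13
  bit 1 = 0: r = r^2 mod 31 = 13^2 = 14
  bit 2 = 0: r = r^2 mod 31 = 14^2 = 10
  bit 3 = 0: r = r^2 mod 31 = 10^2 = 7
  -> B = 7
s = B^a = 7^4 mod 31  (bits of 4 = 100)
  bit 0 = 1: r = r^2 * 7 mod 31 = 1^2 * 7 = 1*7 = 7
  bit 1 = 0: r = r^2 mod 31 = 7^2 = 18
  bit 2 = 0: r = r^2 mod 31 = 18^2 = 14
  -> s = B^a = 14

Answer: 14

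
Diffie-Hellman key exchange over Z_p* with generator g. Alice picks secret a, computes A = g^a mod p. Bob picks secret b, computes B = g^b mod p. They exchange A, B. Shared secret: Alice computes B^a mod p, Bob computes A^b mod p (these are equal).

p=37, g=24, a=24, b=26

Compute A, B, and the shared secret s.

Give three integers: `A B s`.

Answer: 26 28 10

Derivation:
A = 24^24 mod 37  (bits of 24 = 11000)
  bit 0 = 1: r = r^2 * 24 mod 37 = 1^2 * 24 = 1*24 = 24
  bit 1 = 1: r = r^2 * 24 mod 37 = 24^2 * 24 = 21*24 = 23
  bit 2 = 0: r = r^2 mod 37 = 23^2 = 11
  bit 3 = 0: r = r^2 mod 37 = 11^2 = 10
  bit 4 = 0: r = r^2 mod 37 = 10^2 = 26
  -> A = 26
B = 24^26 mod 37  (bits of 26 = 11010)
  bit 0 = 1: r = r^2 * 24 mod 37 = 1^2 * 24 = 1*24 = 24
  bit 1 = 1: r = r^2 * 24 mod 37 = 24^2 * 24 = 21*24 = 23
  bit 2 = 0: r = r^2 mod 37 = 23^2 = 11
  bit 3 = 1: r = r^2 * 24 mod 37 = 11^2 * 24 = 10*24 = 18
  bit 4 = 0: r = r^2 mod 37 = 18^2 = 28
  -> B = 28
s = B^a = 28^24 mod 37  (bits of 24 = 11000)
  bit 0 = 1: r = r^2 * 28 mod 37 = 1^2 * 28 = 1*28 = 28
  bit 1 = 1: r = r^2 * 28 mod 37 = 28^2 * 28 = 7*28 = 11
  bit 2 = 0: r = r^2 mod 37 = 11^2 = 10
  bit 3 = 0: r = r^2 mod 37 = 10^2 = 26
  bit 4 = 0: r = r^2 mod 37 = 26^2 = 10
  -> s = B^a = 10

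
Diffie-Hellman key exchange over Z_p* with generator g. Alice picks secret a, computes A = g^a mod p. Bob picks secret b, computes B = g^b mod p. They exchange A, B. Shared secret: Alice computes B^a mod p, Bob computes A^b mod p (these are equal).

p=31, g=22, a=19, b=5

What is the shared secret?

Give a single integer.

A = 22^19 mod 31  (bits of 19 = 10011)
  bit 0 = 1: r = r^2 * 22 mod 31 = 1^2 * 22 = 1*22 = 22
  bit 1 = 0: r = r^2 mod 31 = 22^2 = 19
  bit 2 = 0: r = r^2 mod 31 = 19^2 = 20
  bit 3 = 1: r = r^2 * 22 mod 31 = 20^2 * 22 = 28*22 = 27
  bit 4 = 1: r = r^2 * 22 mod 31 = 27^2 * 22 = 16*22 = 11
  -> A = 11
B = 22^5 mod 31  (bits of 5 = 101)
  bit 0 = 1: r = r^2 * 22 mod 31 = 1^2 * 22 = 1*22 = 22
  bit 1 = 0: r = r^2 mod 31 = 22^2 = 19
  bit 2 = 1: r = r^2 * 22 mod 31 = 19^2 * 22 = 20*22 = 6
  -> B = 6
s = B^a = 6^19 mod 31  (bits of 19 = 10011)
  bit 0 = 1: r = r^2 * 6 mod 31 = 1^2 * 6 = 1*6 = 6
  bit 1 = 0: r = r^2 mod 31 = 6^2 = 5
  bit 2 = 0: r = r^2 mod 31 = 5^2 = 25
  bit 3 = 1: r = r^2 * 6 mod 31 = 25^2 * 6 = 5*6 = 30
  bit 4 = 1: r = r^2 * 6 mod 31 = 30^2 * 6 = 1*6 = 6
  -> s = B^a = 6

Answer: 6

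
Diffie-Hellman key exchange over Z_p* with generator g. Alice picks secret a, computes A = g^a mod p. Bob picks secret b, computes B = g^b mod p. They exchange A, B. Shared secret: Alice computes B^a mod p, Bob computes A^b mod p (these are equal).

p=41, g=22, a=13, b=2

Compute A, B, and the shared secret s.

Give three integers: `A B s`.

A = 22^13 mod 41  (bits of 13 = 1101)
  bit 0 = 1: r = r^2 * 22 mod 41 = 1^2 * 22 = 1*22 = 22
  bit 1 = 1: r = r^2 * 22 mod 41 = 22^2 * 22 = 33*22 = 29
  bit 2 = 0: r = r^2 mod 41 = 29^2 = 21
  bit 3 = 1: r = r^2 * 22 mod 41 = 21^2 * 22 = 31*22 = 26
  -> A = 26
B = 22^2 mod 41  (bits of 2 = 10)
  bit 0 = 1: r = r^2 * 22 mod 41 = 1^2 * 22 = 1*22 = 22
  bit 1 = 0: r = r^2 mod 41 = 22^2 = 33
  -> B = 33
s = B^a = 33^13 mod 41  (bits of 13 = 1101)
  bit 0 = 1: r = r^2 * 33 mod 41 = 1^2 * 33 = 1*33 = 33
  bit 1 = 1: r = r^2 * 33 mod 41 = 33^2 * 33 = 23*33 = 21
  bit 2 = 0: r = r^2 mod 41 = 21^2 = 31
  bit 3 = 1: r = r^2 * 33 mod 41 = 31^2 * 33 = 18*33 = 20
  -> s = B^a = 20

Answer: 26 33 20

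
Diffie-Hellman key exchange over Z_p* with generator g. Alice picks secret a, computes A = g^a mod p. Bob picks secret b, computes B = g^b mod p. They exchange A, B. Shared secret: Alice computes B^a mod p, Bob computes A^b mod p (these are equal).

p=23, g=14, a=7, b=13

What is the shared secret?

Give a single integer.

A = 14^7 mod 23  (bits of 7 = 111)
  bit 0 = 1: r = r^2 * 14 mod 23 = 1^2 * 14 = 1*14 = 14
  bit 1 = 1: r = r^2 * 14 mod 23 = 14^2 * 14 = 12*14 = 7
  bit 2 = 1: r = r^2 * 14 mod 23 = 7^2 * 14 = 3*14 = 19
  -> A = 19
B = 14^13 mod 23  (bits of 13 = 1101)
  bit 0 = 1: r = r^2 * 14 mod 23 = 1^2 * 14 = 1*14 = 14
  bit 1 = 1: r = r^2 * 14 mod 23 = 14^2 * 14 = 12*14 = 7
  bit 2 = 0: r = r^2 mod 23 = 7^2 = 3
  bit 3 = 1: r = r^2 * 14 mod 23 = 3^2 * 14 = 9*14 = 11
  -> B = 11
s = B^a = 11^7 mod 23  (bits of 7 = 111)
  bit 0 = 1: r = r^2 * 11 mod 23 = 1^2 * 11 = 1*11 = 11
  bit 1 = 1: r = r^2 * 11 mod 23 = 11^2 * 11 = 6*11 = 20
  bit 2 = 1: r = r^2 * 11 mod 23 = 20^2 * 11 = 9*11 = 7
  -> s = B^a = 7

Answer: 7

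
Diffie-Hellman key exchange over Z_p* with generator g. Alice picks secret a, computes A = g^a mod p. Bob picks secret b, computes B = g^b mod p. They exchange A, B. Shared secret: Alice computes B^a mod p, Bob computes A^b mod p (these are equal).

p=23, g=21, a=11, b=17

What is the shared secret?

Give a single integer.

Answer: 22

Derivation:
A = 21^11 mod 23  (bits of 11 = 1011)
  bit 0 = 1: r = r^2 * 21 mod 23 = 1^2 * 21 = 1*21 = 21
  bit 1 = 0: r = r^2 mod 23 = 21^2 = 4
  bit 2 = 1: r = r^2 * 21 mod 23 = 4^2 * 21 = 16*21 = 14
  bit 3 = 1: r = r^2 * 21 mod 23 = 14^2 * 21 = 12*21 = 22
  -> A = 22
B = 21^17 mod 23  (bits of 17 = 10001)
  bit 0 = 1: r = r^2 * 21 mod 23 = 1^2 * 21 = 1*21 = 21
  bit 1 = 0: r = r^2 mod 23 = 21^2 = 4
  bit 2 = 0: r = r^2 mod 23 = 4^2 = 16
  bit 3 = 0: r = r^2 mod 23 = 16^2 = 3
  bit 4 = 1: r = r^2 * 21 mod 23 = 3^2 * 21 = 9*21 = 5
  -> B = 5
s = B^a = 5^11 mod 23  (bits of 11 = 1011)
  bit 0 = 1: r = r^2 * 5 mod 23 = 1^2 * 5 = 1*5 = 5
  bit 1 = 0: r = r^2 mod 23 = 5^2 = 2
  bit 2 = 1: r = r^2 * 5 mod 23 = 2^2 * 5 = 4*5 = 20
  bit 3 = 1: r = r^2 * 5 mod 23 = 20^2 * 5 = 9*5 = 22
  -> s = B^a = 22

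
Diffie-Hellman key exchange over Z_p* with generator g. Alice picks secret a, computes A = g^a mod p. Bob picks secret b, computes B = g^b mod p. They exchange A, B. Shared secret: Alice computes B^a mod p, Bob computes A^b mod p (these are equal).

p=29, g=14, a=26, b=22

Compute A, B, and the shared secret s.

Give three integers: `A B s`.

A = 14^26 mod 29  (bits of 26 = 11010)
  bit 0 = 1: r = r^2 * 14 mod 29 = 1^2 * 14 = 1*14 = 14
  bit 1 = 1: r = r^2 * 14 mod 29 = 14^2 * 14 = 22*14 = 18
  bit 2 = 0: r = r^2 mod 29 = 18^2 = 5
  bit 3 = 1: r = r^2 * 14 mod 29 = 5^2 * 14 = 25*14 = 2
  bit 4 = 0: r = r^2 mod 29 = 2^2 = 4
  -> A = 4
B = 14^22 mod 29  (bits of 22 = 10110)
  bit 0 = 1: r = r^2 * 14 mod 29 = 1^2 * 14 = 1*14 = 14
  bit 1 = 0: r = r^2 mod 29 = 14^2 = 22
  bit 2 = 1: r = r^2 * 14 mod 29 = 22^2 * 14 = 20*14 = 19
  bit 3 = 1: r = r^2 * 14 mod 29 = 19^2 * 14 = 13*14 = 8
  bit 4 = 0: r = r^2 mod 29 = 8^2 = 6
  -> B = 6
s = B^a = 6^26 mod 29  (bits of 26 = 11010)
  bit 0 = 1: r = r^2 * 6 mod 29 = 1^2 * 6 = 1*6 = 6
  bit 1 = 1: r = r^2 * 6 mod 29 = 6^2 * 6 = 7*6 = 13
  bit 2 = 0: r = r^2 mod 29 = 13^2 = 24
  bit 3 = 1: r = r^2 * 6 mod 29 = 24^2 * 6 = 25*6 = 5
  bit 4 = 0: r = r^2 mod 29 = 5^2 = 25
  -> s = B^a = 25

Answer: 4 6 25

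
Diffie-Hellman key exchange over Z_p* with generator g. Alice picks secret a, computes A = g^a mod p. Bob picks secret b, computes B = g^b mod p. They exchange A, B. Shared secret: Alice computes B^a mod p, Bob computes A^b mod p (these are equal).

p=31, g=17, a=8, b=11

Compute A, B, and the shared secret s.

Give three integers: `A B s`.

A = 17^8 mod 31  (bits of 8 = 1000)
  bit 0 = 1: r = r^2 * 17 mod 31 = 1^2 * 17 = 1*17 = 17
  bit 1 = 0: r = r^2 mod 31 = 17^2 = 10
  bit 2 = 0: r = r^2 mod 31 = 10^2 = 7
  bit 3 = 0: r = r^2 mod 31 = 7^2 = 18
  -> A = 18
B = 17^11 mod 31  (bits of 11 = 1011)
  bit 0 = 1: r = r^2 * 17 mod 31 = 1^2 * 17 = 1*17 = 17
  bit 1 = 0: r = r^2 mod 31 = 17^2 = 10
  bit 2 = 1: r = r^2 * 17 mod 31 = 10^2 * 17 = 7*17 = 26
  bit 3 = 1: r = r^2 * 17 mod 31 = 26^2 * 17 = 25*17 = 22
  -> B = 22
s = B^a = 22^8 mod 31  (bits of 8 = 1000)
  bit 0 = 1: r = r^2 * 22 mod 31 = 1^2 * 22 = 1*22 = 22
  bit 1 = 0: r = r^2 mod 31 = 22^2 = 19
  bit 2 = 0: r = r^2 mod 31 = 19^2 = 20
  bit 3 = 0: r = r^2 mod 31 = 20^2 = 28
  -> s = B^a = 28

Answer: 18 22 28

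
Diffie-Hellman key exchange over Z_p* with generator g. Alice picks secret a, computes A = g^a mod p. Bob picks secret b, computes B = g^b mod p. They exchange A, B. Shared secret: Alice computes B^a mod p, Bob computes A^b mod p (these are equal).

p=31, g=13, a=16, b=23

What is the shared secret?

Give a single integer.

Answer: 7

Derivation:
A = 13^16 mod 31  (bits of 16 = 10000)
  bit 0 = 1: r = r^2 * 13 mod 31 = 1^2 * 13 = 1*13 = 13
  bit 1 = 0: r = r^2 mod 31 = 13^2 = 14
  bit 2 = 0: r = r^2 mod 31 = 14^2 = 10
  bit 3 = 0: r = r^2 mod 31 = 10^2 = 7
  bit 4 = 0: r = r^2 mod 31 = 7^2 = 18
  -> A = 18
B = 13^23 mod 31  (bits of 23 = 10111)
  bit 0 = 1: r = r^2 * 13 mod 31 = 1^2 * 13 = 1*13 = 13
  bit 1 = 0: r = r^2 mod 31 = 13^2 = 14
  bit 2 = 1: r = r^2 * 13 mod 31 = 14^2 * 13 = 10*13 = 6
  bit 3 = 1: r = r^2 * 13 mod 31 = 6^2 * 13 = 5*13 = 3
  bit 4 = 1: r = r^2 * 13 mod 31 = 3^2 * 13 = 9*13 = 24
  -> B = 24
s = B^a = 24^16 mod 31  (bits of 16 = 10000)
  bit 0 = 1: r = r^2 * 24 mod 31 = 1^2 * 24 = 1*24 = 24
  bit 1 = 0: r = r^2 mod 31 = 24^2 = 18
  bit 2 = 0: r = r^2 mod 31 = 18^2 = 14
  bit 3 = 0: r = r^2 mod 31 = 14^2 = 10
  bit 4 = 0: r = r^2 mod 31 = 10^2 = 7
  -> s = B^a = 7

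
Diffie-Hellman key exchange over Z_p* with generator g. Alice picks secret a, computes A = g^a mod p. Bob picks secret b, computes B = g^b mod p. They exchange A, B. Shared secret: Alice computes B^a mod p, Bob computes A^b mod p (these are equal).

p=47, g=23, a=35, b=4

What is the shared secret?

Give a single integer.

Answer: 12

Derivation:
A = 23^35 mod 47  (bits of 35 = 100011)
  bit 0 = 1: r = r^2 * 23 mod 47 = 1^2 * 23 = 1*23 = 23
  bit 1 = 0: r = r^2 mod 47 = 23^2 = 12
  bit 2 = 0: r = r^2 mod 47 = 12^2 = 3
  bit 3 = 0: r = r^2 mod 47 = 3^2 = 9
  bit 4 = 1: r = r^2 * 23 mod 47 = 9^2 * 23 = 34*23 = 30
  bit 5 = 1: r = r^2 * 23 mod 47 = 30^2 * 23 = 7*23 = 20
  -> A = 20
B = 23^4 mod 47  (bits of 4 = 100)
  bit 0 = 1: r = r^2 * 23 mod 47 = 1^2 * 23 = 1*23 = 23
  bit 1 = 0: r = r^2 mod 47 = 23^2 = 12
  bit 2 = 0: r = r^2 mod 47 = 12^2 = 3
  -> B = 3
s = B^a = 3^35 mod 47  (bits of 35 = 100011)
  bit 0 = 1: r = r^2 * 3 mod 47 = 1^2 * 3 = 1*3 = 3
  bit 1 = 0: r = r^2 mod 47 = 3^2 = 9
  bit 2 = 0: r = r^2 mod 47 = 9^2 = 34
  bit 3 = 0: r = r^2 mod 47 = 34^2 = 28
  bit 4 = 1: r = r^2 * 3 mod 47 = 28^2 * 3 = 32*3 = 2
  bit 5 = 1: r = r^2 * 3 mod 47 = 2^2 * 3 = 4*3 = 12
  -> s = B^a = 12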